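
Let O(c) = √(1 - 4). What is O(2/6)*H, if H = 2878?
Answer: 2878*I*√3 ≈ 4984.8*I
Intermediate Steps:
O(c) = I*√3 (O(c) = √(-3) = I*√3)
O(2/6)*H = (I*√3)*2878 = 2878*I*√3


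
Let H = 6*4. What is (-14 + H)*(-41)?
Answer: -410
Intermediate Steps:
H = 24
(-14 + H)*(-41) = (-14 + 24)*(-41) = 10*(-41) = -410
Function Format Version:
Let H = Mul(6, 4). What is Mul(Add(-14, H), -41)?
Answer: -410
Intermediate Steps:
H = 24
Mul(Add(-14, H), -41) = Mul(Add(-14, 24), -41) = Mul(10, -41) = -410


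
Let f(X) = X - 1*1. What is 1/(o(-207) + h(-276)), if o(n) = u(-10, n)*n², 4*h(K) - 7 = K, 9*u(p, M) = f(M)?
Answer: -4/3961421 ≈ -1.0097e-6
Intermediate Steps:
f(X) = -1 + X (f(X) = X - 1 = -1 + X)
u(p, M) = -⅑ + M/9 (u(p, M) = (-1 + M)/9 = -⅑ + M/9)
h(K) = 7/4 + K/4
o(n) = n²*(-⅑ + n/9) (o(n) = (-⅑ + n/9)*n² = n²*(-⅑ + n/9))
1/(o(-207) + h(-276)) = 1/((⅑)*(-207)²*(-1 - 207) + (7/4 + (¼)*(-276))) = 1/((⅑)*42849*(-208) + (7/4 - 69)) = 1/(-990288 - 269/4) = 1/(-3961421/4) = -4/3961421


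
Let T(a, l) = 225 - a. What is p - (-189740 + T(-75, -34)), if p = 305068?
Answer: 494508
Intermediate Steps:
p - (-189740 + T(-75, -34)) = 305068 - (-189740 + (225 - 1*(-75))) = 305068 - (-189740 + (225 + 75)) = 305068 - (-189740 + 300) = 305068 - 1*(-189440) = 305068 + 189440 = 494508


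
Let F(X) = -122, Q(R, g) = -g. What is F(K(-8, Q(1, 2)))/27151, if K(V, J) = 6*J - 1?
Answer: -122/27151 ≈ -0.0044934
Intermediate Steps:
K(V, J) = -1 + 6*J
F(K(-8, Q(1, 2)))/27151 = -122/27151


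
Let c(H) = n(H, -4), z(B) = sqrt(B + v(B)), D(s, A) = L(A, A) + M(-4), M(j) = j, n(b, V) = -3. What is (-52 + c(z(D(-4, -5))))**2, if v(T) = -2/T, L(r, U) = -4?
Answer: 3025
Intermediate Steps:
D(s, A) = -8 (D(s, A) = -4 - 4 = -8)
z(B) = sqrt(B - 2/B)
c(H) = -3
(-52 + c(z(D(-4, -5))))**2 = (-52 - 3)**2 = (-55)**2 = 3025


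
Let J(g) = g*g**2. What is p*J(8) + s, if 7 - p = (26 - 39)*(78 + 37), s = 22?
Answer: 769046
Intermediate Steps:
J(g) = g**3
p = 1502 (p = 7 - (26 - 39)*(78 + 37) = 7 - (-13)*115 = 7 - 1*(-1495) = 7 + 1495 = 1502)
p*J(8) + s = 1502*8**3 + 22 = 1502*512 + 22 = 769024 + 22 = 769046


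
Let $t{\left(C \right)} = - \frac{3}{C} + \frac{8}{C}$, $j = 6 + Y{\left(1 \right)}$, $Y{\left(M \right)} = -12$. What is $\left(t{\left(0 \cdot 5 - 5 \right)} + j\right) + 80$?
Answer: $73$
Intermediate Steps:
$j = -6$ ($j = 6 - 12 = -6$)
$t{\left(C \right)} = \frac{5}{C}$
$\left(t{\left(0 \cdot 5 - 5 \right)} + j\right) + 80 = \left(\frac{5}{0 \cdot 5 - 5} - 6\right) + 80 = \left(\frac{5}{0 - 5} - 6\right) + 80 = \left(\frac{5}{-5} - 6\right) + 80 = \left(5 \left(- \frac{1}{5}\right) - 6\right) + 80 = \left(-1 - 6\right) + 80 = -7 + 80 = 73$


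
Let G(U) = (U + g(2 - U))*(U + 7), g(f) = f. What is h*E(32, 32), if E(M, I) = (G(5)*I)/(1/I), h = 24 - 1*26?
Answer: -49152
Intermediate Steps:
G(U) = 14 + 2*U (G(U) = (U + (2 - U))*(U + 7) = 2*(7 + U) = 14 + 2*U)
h = -2 (h = 24 - 26 = -2)
E(M, I) = 24*I² (E(M, I) = ((14 + 2*5)*I)/(1/I) = ((14 + 10)*I)*I = (24*I)*I = 24*I²)
h*E(32, 32) = -48*32² = -48*1024 = -2*24576 = -49152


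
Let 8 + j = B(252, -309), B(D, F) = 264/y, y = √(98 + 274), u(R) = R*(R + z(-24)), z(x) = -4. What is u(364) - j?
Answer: 131048 - 44*√93/31 ≈ 1.3103e+5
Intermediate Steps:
u(R) = R*(-4 + R) (u(R) = R*(R - 4) = R*(-4 + R))
y = 2*√93 (y = √372 = 2*√93 ≈ 19.287)
B(D, F) = 44*√93/31 (B(D, F) = 264/((2*√93)) = 264*(√93/186) = 44*√93/31)
j = -8 + 44*√93/31 ≈ 5.6878
u(364) - j = 364*(-4 + 364) - (-8 + 44*√93/31) = 364*360 + (8 - 44*√93/31) = 131040 + (8 - 44*√93/31) = 131048 - 44*√93/31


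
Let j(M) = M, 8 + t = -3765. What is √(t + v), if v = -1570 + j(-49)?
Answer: 4*I*√337 ≈ 73.43*I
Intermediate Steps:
t = -3773 (t = -8 - 3765 = -3773)
v = -1619 (v = -1570 - 49 = -1619)
√(t + v) = √(-3773 - 1619) = √(-5392) = 4*I*√337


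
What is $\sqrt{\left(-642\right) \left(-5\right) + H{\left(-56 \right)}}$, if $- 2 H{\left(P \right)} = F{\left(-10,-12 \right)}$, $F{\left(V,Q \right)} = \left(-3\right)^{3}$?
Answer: $\frac{\sqrt{12894}}{2} \approx 56.776$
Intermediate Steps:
$F{\left(V,Q \right)} = -27$
$H{\left(P \right)} = \frac{27}{2}$ ($H{\left(P \right)} = \left(- \frac{1}{2}\right) \left(-27\right) = \frac{27}{2}$)
$\sqrt{\left(-642\right) \left(-5\right) + H{\left(-56 \right)}} = \sqrt{\left(-642\right) \left(-5\right) + \frac{27}{2}} = \sqrt{3210 + \frac{27}{2}} = \sqrt{\frac{6447}{2}} = \frac{\sqrt{12894}}{2}$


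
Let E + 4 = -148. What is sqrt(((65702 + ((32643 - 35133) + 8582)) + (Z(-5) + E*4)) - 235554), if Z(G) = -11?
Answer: I*sqrt(164379) ≈ 405.44*I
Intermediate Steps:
E = -152 (E = -4 - 148 = -152)
sqrt(((65702 + ((32643 - 35133) + 8582)) + (Z(-5) + E*4)) - 235554) = sqrt(((65702 + ((32643 - 35133) + 8582)) + (-11 - 152*4)) - 235554) = sqrt(((65702 + (-2490 + 8582)) + (-11 - 608)) - 235554) = sqrt(((65702 + 6092) - 619) - 235554) = sqrt((71794 - 619) - 235554) = sqrt(71175 - 235554) = sqrt(-164379) = I*sqrt(164379)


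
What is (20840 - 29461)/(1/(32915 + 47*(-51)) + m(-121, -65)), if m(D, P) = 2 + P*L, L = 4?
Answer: 263095678/7873643 ≈ 33.415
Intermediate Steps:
m(D, P) = 2 + 4*P (m(D, P) = 2 + P*4 = 2 + 4*P)
(20840 - 29461)/(1/(32915 + 47*(-51)) + m(-121, -65)) = (20840 - 29461)/(1/(32915 + 47*(-51)) + (2 + 4*(-65))) = -8621/(1/(32915 - 2397) + (2 - 260)) = -8621/(1/30518 - 258) = -8621/(-7873643/30518) = -8621*(-30518/7873643) = 263095678/7873643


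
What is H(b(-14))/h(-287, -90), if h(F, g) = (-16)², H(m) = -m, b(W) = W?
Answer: 7/128 ≈ 0.054688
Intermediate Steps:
h(F, g) = 256
H(b(-14))/h(-287, -90) = -1*(-14)/256 = 14*(1/256) = 7/128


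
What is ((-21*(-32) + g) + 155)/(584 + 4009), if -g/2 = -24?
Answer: 875/4593 ≈ 0.19051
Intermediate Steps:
g = 48 (g = -2*(-24) = 48)
((-21*(-32) + g) + 155)/(584 + 4009) = ((-21*(-32) + 48) + 155)/(584 + 4009) = ((672 + 48) + 155)/4593 = (720 + 155)*(1/4593) = 875*(1/4593) = 875/4593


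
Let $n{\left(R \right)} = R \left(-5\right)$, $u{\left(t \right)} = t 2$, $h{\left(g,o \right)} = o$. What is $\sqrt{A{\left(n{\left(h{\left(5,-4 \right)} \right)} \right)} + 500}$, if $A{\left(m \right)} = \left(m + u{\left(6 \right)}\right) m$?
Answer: $2 \sqrt{285} \approx 33.764$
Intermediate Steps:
$u{\left(t \right)} = 2 t$
$n{\left(R \right)} = - 5 R$
$A{\left(m \right)} = m \left(12 + m\right)$ ($A{\left(m \right)} = \left(m + 2 \cdot 6\right) m = \left(m + 12\right) m = \left(12 + m\right) m = m \left(12 + m\right)$)
$\sqrt{A{\left(n{\left(h{\left(5,-4 \right)} \right)} \right)} + 500} = \sqrt{\left(-5\right) \left(-4\right) \left(12 - -20\right) + 500} = \sqrt{20 \left(12 + 20\right) + 500} = \sqrt{20 \cdot 32 + 500} = \sqrt{640 + 500} = \sqrt{1140} = 2 \sqrt{285}$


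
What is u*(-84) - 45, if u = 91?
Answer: -7689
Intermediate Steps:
u*(-84) - 45 = 91*(-84) - 45 = -7644 - 45 = -7689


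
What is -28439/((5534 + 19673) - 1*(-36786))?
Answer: -28439/61993 ≈ -0.45875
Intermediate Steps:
-28439/((5534 + 19673) - 1*(-36786)) = -28439/(25207 + 36786) = -28439/61993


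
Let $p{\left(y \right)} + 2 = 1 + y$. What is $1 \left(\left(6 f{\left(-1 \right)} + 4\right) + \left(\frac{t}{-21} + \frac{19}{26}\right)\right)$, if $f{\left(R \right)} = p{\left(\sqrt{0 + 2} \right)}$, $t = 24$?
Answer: $- \frac{439}{182} + 6 \sqrt{2} \approx 6.0732$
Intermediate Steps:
$p{\left(y \right)} = -1 + y$ ($p{\left(y \right)} = -2 + \left(1 + y\right) = -1 + y$)
$f{\left(R \right)} = -1 + \sqrt{2}$ ($f{\left(R \right)} = -1 + \sqrt{0 + 2} = -1 + \sqrt{2}$)
$1 \left(\left(6 f{\left(-1 \right)} + 4\right) + \left(\frac{t}{-21} + \frac{19}{26}\right)\right) = 1 \left(\left(6 \left(-1 + \sqrt{2}\right) + 4\right) + \left(\frac{24}{-21} + \frac{19}{26}\right)\right) = 1 \left(\left(\left(-6 + 6 \sqrt{2}\right) + 4\right) + \left(24 \left(- \frac{1}{21}\right) + 19 \cdot \frac{1}{26}\right)\right) = 1 \left(\left(-2 + 6 \sqrt{2}\right) + \left(- \frac{8}{7} + \frac{19}{26}\right)\right) = 1 \left(\left(-2 + 6 \sqrt{2}\right) - \frac{75}{182}\right) = 1 \left(- \frac{439}{182} + 6 \sqrt{2}\right) = - \frac{439}{182} + 6 \sqrt{2}$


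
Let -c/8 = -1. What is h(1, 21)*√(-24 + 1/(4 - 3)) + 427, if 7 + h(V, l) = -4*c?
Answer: 427 - 39*I*√23 ≈ 427.0 - 187.04*I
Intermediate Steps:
c = 8 (c = -8*(-1) = 8)
h(V, l) = -39 (h(V, l) = -7 - 4*8 = -7 - 32 = -39)
h(1, 21)*√(-24 + 1/(4 - 3)) + 427 = -39*√(-24 + 1/(4 - 3)) + 427 = -39*√(-24 + 1/1) + 427 = -39*√(-24 + 1) + 427 = -39*I*√23 + 427 = 427 - 39*I*√23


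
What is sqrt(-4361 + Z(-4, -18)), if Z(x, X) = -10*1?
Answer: I*sqrt(4371) ≈ 66.114*I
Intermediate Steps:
Z(x, X) = -10
sqrt(-4361 + Z(-4, -18)) = sqrt(-4361 - 10) = sqrt(-4371) = I*sqrt(4371)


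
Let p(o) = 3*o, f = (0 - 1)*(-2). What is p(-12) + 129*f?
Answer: 222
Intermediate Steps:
f = 2 (f = -1*(-2) = 2)
p(-12) + 129*f = 3*(-12) + 129*2 = -36 + 258 = 222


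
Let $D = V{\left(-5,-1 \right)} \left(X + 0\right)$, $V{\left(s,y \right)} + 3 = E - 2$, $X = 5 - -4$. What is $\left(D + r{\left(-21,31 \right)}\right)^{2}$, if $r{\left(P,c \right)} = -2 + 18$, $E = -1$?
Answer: $1444$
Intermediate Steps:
$X = 9$ ($X = 5 + 4 = 9$)
$V{\left(s,y \right)} = -6$ ($V{\left(s,y \right)} = -3 - 3 = -6$)
$r{\left(P,c \right)} = 16$
$D = -54$ ($D = - 6 \left(9 + 0\right) = \left(-6\right) 9 = -54$)
$\left(D + r{\left(-21,31 \right)}\right)^{2} = \left(-54 + 16\right)^{2} = \left(-38\right)^{2} = 1444$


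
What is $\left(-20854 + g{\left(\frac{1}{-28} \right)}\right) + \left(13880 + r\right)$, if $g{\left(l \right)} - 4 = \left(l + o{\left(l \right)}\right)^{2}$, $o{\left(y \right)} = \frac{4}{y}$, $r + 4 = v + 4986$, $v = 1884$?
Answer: $\frac{9759233}{784} \approx 12448.0$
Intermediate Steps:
$r = 6866$ ($r = -4 + \left(1884 + 4986\right) = -4 + 6870 = 6866$)
$g{\left(l \right)} = 4 + \left(l + \frac{4}{l}\right)^{2}$
$\left(-20854 + g{\left(\frac{1}{-28} \right)}\right) + \left(13880 + r\right) = \left(-20854 + \left(12 + \left(\frac{1}{-28}\right)^{2} + \frac{16}{\frac{1}{784}}\right)\right) + \left(13880 + 6866\right) = \left(-20854 + \left(12 + \left(- \frac{1}{28}\right)^{2} + \frac{16}{\frac{1}{784}}\right)\right) + 20746 = \left(-20854 + \left(12 + \frac{1}{784} + 16 \cdot 784\right)\right) + 20746 = \left(-20854 + \left(12 + \frac{1}{784} + 12544\right)\right) + 20746 = \left(-20854 + \frac{9843905}{784}\right) + 20746 = - \frac{6505631}{784} + 20746 = \frac{9759233}{784}$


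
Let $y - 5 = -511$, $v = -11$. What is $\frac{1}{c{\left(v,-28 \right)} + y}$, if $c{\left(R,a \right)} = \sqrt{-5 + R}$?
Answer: $- \frac{253}{128026} - \frac{i}{64013} \approx -0.0019762 - 1.5622 \cdot 10^{-5} i$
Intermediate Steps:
$y = -506$ ($y = 5 - 511 = -506$)
$\frac{1}{c{\left(v,-28 \right)} + y} = \frac{1}{\sqrt{-5 - 11} - 506} = \frac{1}{\sqrt{-16} - 506} = \frac{1}{4 i - 506} = \frac{1}{-506 + 4 i} = \frac{-506 - 4 i}{256052}$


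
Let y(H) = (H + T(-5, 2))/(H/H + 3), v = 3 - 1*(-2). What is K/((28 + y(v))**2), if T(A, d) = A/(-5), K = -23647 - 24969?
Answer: -3296/59 ≈ -55.864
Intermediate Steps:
K = -48616
T(A, d) = -A/5 (T(A, d) = A*(-1/5) = -A/5)
v = 5 (v = 3 + 2 = 5)
y(H) = 1/4 + H/4 (y(H) = (H - 1/5*(-5))/(H/H + 3) = (H + 1)/(1 + 3) = (1 + H)/4 = (1 + H)*(1/4) = 1/4 + H/4)
K/((28 + y(v))**2) = -48616/(28 + (1/4 + (1/4)*5))**2 = -48616/(28 + (1/4 + 5/4))**2 = -48616/(28 + 3/2)**2 = -48616/((59/2)**2) = -48616/3481/4 = -48616*4/3481 = -3296/59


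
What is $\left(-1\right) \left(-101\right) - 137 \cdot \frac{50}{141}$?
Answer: $\frac{7391}{141} \approx 52.418$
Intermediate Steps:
$\left(-1\right) \left(-101\right) - 137 \cdot \frac{50}{141} = 101 - 137 \cdot 50 \cdot \frac{1}{141} = 101 - \frac{6850}{141} = \frac{7391}{141}$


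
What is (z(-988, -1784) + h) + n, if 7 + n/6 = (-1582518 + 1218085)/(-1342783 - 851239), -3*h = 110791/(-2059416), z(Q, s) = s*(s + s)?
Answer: 43141299126309542413/6777606016728 ≈ 6.3653e+6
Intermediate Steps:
z(Q, s) = 2*s² (z(Q, s) = s*(2*s) = 2*s²)
h = 110791/6178248 (h = -110791/(3*(-2059416)) = -110791*(-1)/(3*2059416) = -⅓*(-110791/2059416) = 110791/6178248 ≈ 0.017932)
n = -44981163/1097011 (n = -42 + 6*((-1582518 + 1218085)/(-1342783 - 851239)) = -42 + 6*(-364433/(-2194022)) = -42 + 6*(-364433*(-1/2194022)) = -42 + 6*(364433/2194022) = -42 + 1093299/1097011 = -44981163/1097011 ≈ -41.003)
(z(-988, -1784) + h) + n = (2*(-1784)² + 110791/6178248) - 44981163/1097011 = (2*3182656 + 110791/6178248) - 44981163/1097011 = (6365312 + 110791/6178248) - 44981163/1097011 = 39326476244167/6178248 - 44981163/1097011 = 43141299126309542413/6777606016728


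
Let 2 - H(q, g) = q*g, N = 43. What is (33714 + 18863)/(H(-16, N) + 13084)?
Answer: 52577/13774 ≈ 3.8171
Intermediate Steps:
H(q, g) = 2 - g*q (H(q, g) = 2 - q*g = 2 - g*q)
(33714 + 18863)/(H(-16, N) + 13084) = (33714 + 18863)/((2 - 1*43*(-16)) + 13084) = 52577/((2 + 688) + 13084) = 52577/(690 + 13084) = 52577/13774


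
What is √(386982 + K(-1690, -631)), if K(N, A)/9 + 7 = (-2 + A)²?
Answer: 12*√27730 ≈ 1998.3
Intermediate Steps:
K(N, A) = -63 + 9*(-2 + A)²
√(386982 + K(-1690, -631)) = √(386982 + (-63 + 9*(-2 - 631)²)) = √(386982 + (-63 + 9*(-633)²)) = √(386982 + (-63 + 9*400689)) = √(386982 + (-63 + 3606201)) = √(386982 + 3606138) = √3993120 = 12*√27730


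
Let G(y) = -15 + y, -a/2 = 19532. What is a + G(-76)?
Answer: -39155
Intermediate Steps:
a = -39064 (a = -2*19532 = -39064)
a + G(-76) = -39064 + (-15 - 76) = -39064 - 91 = -39155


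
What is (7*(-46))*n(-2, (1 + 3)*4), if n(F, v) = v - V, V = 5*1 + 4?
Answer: -2254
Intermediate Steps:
V = 9 (V = 5 + 4 = 9)
n(F, v) = -9 + v (n(F, v) = v - 1*9 = v - 9 = -9 + v)
(7*(-46))*n(-2, (1 + 3)*4) = (7*(-46))*(-9 + (1 + 3)*4) = -322*(-9 + 4*4) = -322*(-9 + 16) = -322*7 = -2254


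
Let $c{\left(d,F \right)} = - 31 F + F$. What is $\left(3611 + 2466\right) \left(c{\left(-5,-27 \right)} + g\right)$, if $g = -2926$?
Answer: $-12858932$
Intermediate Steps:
$c{\left(d,F \right)} = - 30 F$
$\left(3611 + 2466\right) \left(c{\left(-5,-27 \right)} + g\right) = \left(3611 + 2466\right) \left(\left(-30\right) \left(-27\right) - 2926\right) = 6077 \left(810 - 2926\right) = 6077 \left(-2116\right) = -12858932$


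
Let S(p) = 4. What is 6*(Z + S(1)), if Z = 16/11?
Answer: 360/11 ≈ 32.727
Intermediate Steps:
Z = 16/11 (Z = 16*(1/11) = 16/11 ≈ 1.4545)
6*(Z + S(1)) = 6*(16/11 + 4) = 6*(60/11) = 360/11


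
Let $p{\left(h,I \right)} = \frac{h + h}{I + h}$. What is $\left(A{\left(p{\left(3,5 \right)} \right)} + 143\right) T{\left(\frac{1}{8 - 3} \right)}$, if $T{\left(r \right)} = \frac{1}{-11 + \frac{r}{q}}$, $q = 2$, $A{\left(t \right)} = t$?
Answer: $- \frac{2875}{218} \approx -13.188$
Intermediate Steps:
$p{\left(h,I \right)} = \frac{2 h}{I + h}$
$T{\left(r \right)} = \frac{1}{-11 + \frac{r}{2}}$
$\left(A{\left(p{\left(3,5 \right)} \right)} + 143\right) T{\left(\frac{1}{8 - 3} \right)} = \left(2 \cdot 3 \frac{1}{5 + 3} + 143\right) \frac{2}{-22 + \frac{1}{8 - 3}} = \left(2 \cdot 3 \cdot \frac{1}{8} + 143\right) \frac{2}{-22 + \frac{1}{5}} = \left(\frac{3}{4} + 143\right) \frac{2}{- \frac{109}{5}} = \frac{575 \cdot 2 \left(- \frac{5}{109}\right)}{4} = \frac{575}{4} \left(- \frac{10}{109}\right) = - \frac{2875}{218}$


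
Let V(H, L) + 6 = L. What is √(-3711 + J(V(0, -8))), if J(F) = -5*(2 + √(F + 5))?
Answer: √(-3721 - 15*I) ≈ 0.123 - 61.0*I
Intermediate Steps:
V(H, L) = -6 + L
J(F) = -10 - 5*√(5 + F) (J(F) = -5*(2 + √(5 + F)) = -10 - 5*√(5 + F))
√(-3711 + J(V(0, -8))) = √(-3711 + (-10 - 5*√(5 + (-6 - 8)))) = √(-3711 + (-10 - 5*√(5 - 14))) = √(-3711 + (-10 - 15*I)) = √(-3721 - 15*I)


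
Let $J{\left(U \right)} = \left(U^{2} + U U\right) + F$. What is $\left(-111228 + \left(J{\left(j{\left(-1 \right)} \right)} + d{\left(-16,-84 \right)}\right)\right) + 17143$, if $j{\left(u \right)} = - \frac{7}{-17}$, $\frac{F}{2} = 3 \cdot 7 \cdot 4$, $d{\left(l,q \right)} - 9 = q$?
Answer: $- \frac{27163590}{289} \approx -93992.0$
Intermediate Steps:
$d{\left(l,q \right)} = 9 + q$
$F = 168$ ($F = 2 \cdot 3 \cdot 7 \cdot 4 = 2 \cdot 21 \cdot 4 = 2 \cdot 84 = 168$)
$j{\left(u \right)} = \frac{7}{17}$ ($j{\left(u \right)} = \left(-7\right) \left(- \frac{1}{17}\right) = \frac{7}{17}$)
$J{\left(U \right)} = 168 + 2 U^{2}$ ($J{\left(U \right)} = \left(U^{2} + U U\right) + 168 = \left(U^{2} + U^{2}\right) + 168 = 2 U^{2} + 168 = 168 + 2 U^{2}$)
$\left(-111228 + \left(J{\left(j{\left(-1 \right)} \right)} + d{\left(-16,-84 \right)}\right)\right) + 17143 = \left(-111228 + \left(\left(168 + 2 \left(\frac{7}{17}\right)^{2}\right) + \left(9 - 84\right)\right)\right) + 17143 = \left(-111228 + \left(\left(168 + 2 \cdot \frac{49}{289}\right) - 75\right)\right) + 17143 = \left(-111228 + \left(\left(168 + \frac{98}{289}\right) - 75\right)\right) + 17143 = \left(-111228 + \left(\frac{48650}{289} - 75\right)\right) + 17143 = \left(-111228 + \frac{26975}{289}\right) + 17143 = - \frac{32117917}{289} + 17143 = - \frac{27163590}{289}$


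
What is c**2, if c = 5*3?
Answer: 225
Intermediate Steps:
c = 15
c**2 = 15**2 = 225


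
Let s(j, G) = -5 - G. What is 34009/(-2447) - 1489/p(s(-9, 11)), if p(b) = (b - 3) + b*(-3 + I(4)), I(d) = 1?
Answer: -4085700/31811 ≈ -128.44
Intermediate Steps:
p(b) = -3 - b (p(b) = (b - 3) + b*(-3 + 1) = (-3 + b) + b*(-2) = (-3 + b) - 2*b = -3 - b)
34009/(-2447) - 1489/p(s(-9, 11)) = 34009/(-2447) - 1489/(-3 - (-5 - 1*11)) = 34009*(-1/2447) - 1489/(-3 - (-5 - 11)) = -34009/2447 - 1489/(-3 - 1*(-16)) = -34009/2447 - 1489/(-3 + 16) = -34009/2447 - 1489/13 = -4085700/31811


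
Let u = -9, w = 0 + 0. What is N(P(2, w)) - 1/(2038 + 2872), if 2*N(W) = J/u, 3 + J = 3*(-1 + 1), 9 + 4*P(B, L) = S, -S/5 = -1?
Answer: 1226/7365 ≈ 0.16646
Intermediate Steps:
w = 0
S = 5 (S = -5*(-1) = 5)
P(B, L) = -1 (P(B, L) = -9/4 + (¼)*5 = -9/4 + 5/4 = -1)
J = -3 (J = -3 + 3*(-1 + 1) = -3 + 3*0 = -3 + 0 = -3)
N(W) = ⅙ (N(W) = (-3/(-9))/2 = (-3*(-⅑))/2 = (½)*(⅓) = ⅙)
N(P(2, w)) - 1/(2038 + 2872) = ⅙ - 1/(2038 + 2872) = ⅙ - 1/4910 = 1226/7365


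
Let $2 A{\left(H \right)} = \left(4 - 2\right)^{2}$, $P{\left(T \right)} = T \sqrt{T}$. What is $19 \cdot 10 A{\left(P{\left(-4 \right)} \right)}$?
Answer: $380$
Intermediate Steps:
$P{\left(T \right)} = T^{\frac{3}{2}}$
$A{\left(H \right)} = 2$ ($A{\left(H \right)} = \frac{\left(4 - 2\right)^{2}}{2} = \frac{2^{2}}{2} = \frac{1}{2} \cdot 4 = 2$)
$19 \cdot 10 A{\left(P{\left(-4 \right)} \right)} = 19 \cdot 10 \cdot 2 = 190 \cdot 2 = 380$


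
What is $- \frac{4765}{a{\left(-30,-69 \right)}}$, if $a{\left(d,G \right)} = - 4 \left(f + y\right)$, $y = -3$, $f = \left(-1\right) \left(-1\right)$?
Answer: $- \frac{4765}{8} \approx -595.63$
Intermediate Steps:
$f = 1$
$a{\left(d,G \right)} = 8$ ($a{\left(d,G \right)} = - 4 \left(1 - 3\right) = \left(-4\right) \left(-2\right) = 8$)
$- \frac{4765}{a{\left(-30,-69 \right)}} = - \frac{4765}{8}$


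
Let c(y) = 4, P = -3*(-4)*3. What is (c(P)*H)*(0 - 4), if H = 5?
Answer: -80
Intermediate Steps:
P = 36 (P = 12*3 = 36)
(c(P)*H)*(0 - 4) = (4*5)*(0 - 4) = 20*(-4) = -80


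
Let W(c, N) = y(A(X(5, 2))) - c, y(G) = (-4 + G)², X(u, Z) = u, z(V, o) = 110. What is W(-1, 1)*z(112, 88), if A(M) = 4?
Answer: 110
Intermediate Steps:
W(c, N) = -c (W(c, N) = (-4 + 4)² - c = 0² - c = 0 - c = -c)
W(-1, 1)*z(112, 88) = -1*(-1)*110 = 1*110 = 110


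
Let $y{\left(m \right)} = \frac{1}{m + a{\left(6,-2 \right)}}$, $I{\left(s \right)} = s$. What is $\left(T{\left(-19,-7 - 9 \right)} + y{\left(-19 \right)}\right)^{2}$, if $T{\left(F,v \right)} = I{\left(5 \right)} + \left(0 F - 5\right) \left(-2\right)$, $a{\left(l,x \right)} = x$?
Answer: $\frac{98596}{441} \approx 223.57$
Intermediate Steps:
$T{\left(F,v \right)} = 15$ ($T{\left(F,v \right)} = 5 + \left(0 F - 5\right) \left(-2\right) = 5 + \left(0 - 5\right) \left(-2\right) = 5 - -10 = 5 + 10 = 15$)
$y{\left(m \right)} = \frac{1}{-2 + m}$ ($y{\left(m \right)} = \frac{1}{m - 2} = \frac{1}{-2 + m}$)
$\left(T{\left(-19,-7 - 9 \right)} + y{\left(-19 \right)}\right)^{2} = \left(15 + \frac{1}{-2 - 19}\right)^{2} = \left(15 + \frac{1}{-21}\right)^{2} = \left(15 - \frac{1}{21}\right)^{2} = \left(\frac{314}{21}\right)^{2} = \frac{98596}{441}$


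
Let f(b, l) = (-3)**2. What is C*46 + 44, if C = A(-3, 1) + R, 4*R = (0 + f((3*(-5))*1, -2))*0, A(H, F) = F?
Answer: 90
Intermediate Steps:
f(b, l) = 9
R = 0 (R = ((0 + 9)*0)/4 = (9*0)/4 = (1/4)*0 = 0)
C = 1 (C = 1 + 0 = 1)
C*46 + 44 = 1*46 + 44 = 46 + 44 = 90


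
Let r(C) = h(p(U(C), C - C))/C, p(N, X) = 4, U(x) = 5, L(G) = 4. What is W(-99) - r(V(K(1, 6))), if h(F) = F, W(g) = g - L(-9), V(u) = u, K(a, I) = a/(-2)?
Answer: -95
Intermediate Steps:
K(a, I) = -a/2 (K(a, I) = a*(-½) = -a/2)
W(g) = -4 + g (W(g) = g - 1*4 = g - 4 = -4 + g)
r(C) = 4/C
W(-99) - r(V(K(1, 6))) = (-4 - 99) - 4/((-½*1)) = -103 - 4/(-½) = -103 - 4*(-2) = -103 - 1*(-8) = -103 + 8 = -95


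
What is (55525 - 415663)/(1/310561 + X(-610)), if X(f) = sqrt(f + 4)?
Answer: 111844817418*I/(-I + 310561*sqrt(606)) ≈ -0.0019136 + 14630.0*I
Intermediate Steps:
X(f) = sqrt(4 + f)
(55525 - 415663)/(1/310561 + X(-610)) = (55525 - 415663)/(1/310561 + sqrt(4 - 610)) = -360138/(1/310561 + sqrt(-606)) = -360138/(1/310561 + I*sqrt(606))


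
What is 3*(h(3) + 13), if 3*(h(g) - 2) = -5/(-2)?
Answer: 95/2 ≈ 47.500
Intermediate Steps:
h(g) = 17/6 (h(g) = 2 + (-5/(-2))/3 = 2 + (-5*(-½))/3 = 2 + (⅓)*(5/2) = 2 + ⅚ = 17/6)
3*(h(3) + 13) = 3*(17/6 + 13) = 3*(95/6) = 95/2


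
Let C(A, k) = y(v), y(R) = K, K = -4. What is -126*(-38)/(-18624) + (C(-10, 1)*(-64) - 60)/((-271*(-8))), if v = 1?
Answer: -70105/420592 ≈ -0.16668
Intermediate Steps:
y(R) = -4
C(A, k) = -4
-126*(-38)/(-18624) + (C(-10, 1)*(-64) - 60)/((-271*(-8))) = -126*(-38)/(-18624) + (-4*(-64) - 60)/((-271*(-8))) = 4788*(-1/18624) + (256 - 60)/2168 = -399/1552 + 196*(1/2168) = -399/1552 + 49/542 = -70105/420592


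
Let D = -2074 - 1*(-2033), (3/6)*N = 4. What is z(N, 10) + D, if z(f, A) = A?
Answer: -31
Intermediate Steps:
N = 8 (N = 2*4 = 8)
D = -41 (D = -2074 + 2033 = -41)
z(N, 10) + D = 10 - 41 = -31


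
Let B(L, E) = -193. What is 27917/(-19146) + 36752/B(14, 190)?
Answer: -709041773/3695178 ≈ -191.88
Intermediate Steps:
27917/(-19146) + 36752/B(14, 190) = 27917/(-19146) + 36752/(-193) = 27917*(-1/19146) + 36752*(-1/193) = -27917/19146 - 36752/193 = -709041773/3695178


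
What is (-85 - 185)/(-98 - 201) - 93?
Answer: -27537/299 ≈ -92.097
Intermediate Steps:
(-85 - 185)/(-98 - 201) - 93 = -270/(-299) - 93 = -270*(-1/299) - 93 = 270/299 - 93 = -27537/299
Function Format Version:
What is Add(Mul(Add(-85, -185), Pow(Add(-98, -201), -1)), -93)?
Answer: Rational(-27537, 299) ≈ -92.097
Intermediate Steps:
Add(Mul(Add(-85, -185), Pow(Add(-98, -201), -1)), -93) = Add(Mul(-270, Pow(-299, -1)), -93) = Add(Mul(-270, Rational(-1, 299)), -93) = Add(Rational(270, 299), -93) = Rational(-27537, 299)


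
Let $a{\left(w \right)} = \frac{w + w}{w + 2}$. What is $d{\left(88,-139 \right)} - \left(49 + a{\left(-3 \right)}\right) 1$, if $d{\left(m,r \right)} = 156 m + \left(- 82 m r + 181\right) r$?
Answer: $-139431822$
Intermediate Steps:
$d{\left(m,r \right)} = 156 m + r \left(181 - 82 m r\right)$ ($d{\left(m,r \right)} = 156 m + \left(- 82 m r + 181\right) r = 156 m + \left(181 - 82 m r\right) r = 156 m + r \left(181 - 82 m r\right)$)
$a{\left(w \right)} = \frac{2 w}{2 + w}$
$d{\left(88,-139 \right)} - \left(49 + a{\left(-3 \right)}\right) 1 = \left(156 \cdot 88 + 181 \left(-139\right) - 7216 \left(-139\right)^{2}\right) - \left(49 + 2 \left(-3\right) \frac{1}{2 - 3}\right) 1 = \left(13728 - 25159 - 7216 \cdot 19321\right) - \left(49 + 2 \left(-3\right) \frac{1}{-1}\right) 1 = \left(13728 - 25159 - 139420336\right) - \left(49 + 2 \left(-3\right) \left(-1\right)\right) 1 = -139431767 - \left(49 + 6\right) 1 = -139431767 - 55 \cdot 1 = -139431767 - 55 = -139431822$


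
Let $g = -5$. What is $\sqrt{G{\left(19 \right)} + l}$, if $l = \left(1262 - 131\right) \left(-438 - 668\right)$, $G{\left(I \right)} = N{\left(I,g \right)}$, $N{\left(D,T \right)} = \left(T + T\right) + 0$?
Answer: $4 i \sqrt{78181} \approx 1118.4 i$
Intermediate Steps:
$N{\left(D,T \right)} = 2 T$ ($N{\left(D,T \right)} = 2 T + 0 = 2 T$)
$G{\left(I \right)} = -10$ ($G{\left(I \right)} = 2 \left(-5\right) = -10$)
$l = -1250886$ ($l = \left(1262 - 131\right) \left(-1106\right) = 1131 \left(-1106\right) = -1250886$)
$\sqrt{G{\left(19 \right)} + l} = \sqrt{-10 - 1250886} = \sqrt{-1250896} = 4 i \sqrt{78181}$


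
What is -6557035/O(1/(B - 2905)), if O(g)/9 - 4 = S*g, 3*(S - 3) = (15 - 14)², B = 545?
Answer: -1547460260/8493 ≈ -1.8220e+5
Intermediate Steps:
S = 10/3 (S = 3 + (15 - 14)²/3 = 3 + (⅓)*1² = 3 + (⅓)*1 = 3 + ⅓ = 10/3 ≈ 3.3333)
O(g) = 36 + 30*g (O(g) = 36 + 9*(10*g/3) = 36 + 30*g)
-6557035/O(1/(B - 2905)) = -6557035/(36 + 30/(545 - 2905)) = -6557035/(36 + 30/(-2360)) = -6557035/(36 + 30*(-1/2360)) = -6557035/(36 - 3/236) = -6557035/8493/236 = -6557035*236/8493 = -1547460260/8493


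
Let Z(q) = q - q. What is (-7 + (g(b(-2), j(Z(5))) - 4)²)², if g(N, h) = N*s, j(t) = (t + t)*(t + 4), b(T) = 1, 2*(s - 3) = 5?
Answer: 361/16 ≈ 22.563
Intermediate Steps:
s = 11/2 (s = 3 + (½)*5 = 3 + 5/2 = 11/2 ≈ 5.5000)
Z(q) = 0
j(t) = 2*t*(4 + t) (j(t) = (2*t)*(4 + t) = 2*t*(4 + t))
g(N, h) = 11*N/2 (g(N, h) = N*(11/2) = 11*N/2)
(-7 + (g(b(-2), j(Z(5))) - 4)²)² = (-7 + ((11/2)*1 - 4)²)² = (-7 + (11/2 - 4)²)² = (-7 + (3/2)²)² = (-7 + 9/4)² = (-19/4)² = 361/16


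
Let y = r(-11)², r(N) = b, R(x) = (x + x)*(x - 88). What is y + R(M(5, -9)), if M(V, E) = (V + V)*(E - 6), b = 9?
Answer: 71481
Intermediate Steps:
M(V, E) = 2*V*(-6 + E) (M(V, E) = (2*V)*(-6 + E) = 2*V*(-6 + E))
R(x) = 2*x*(-88 + x) (R(x) = (2*x)*(-88 + x) = 2*x*(-88 + x))
r(N) = 9
y = 81 (y = 9² = 81)
y + R(M(5, -9)) = 81 + 2*(2*5*(-6 - 9))*(-88 + 2*5*(-6 - 9)) = 81 + 2*(2*5*(-15))*(-88 + 2*5*(-15)) = 81 + 2*(-150)*(-88 - 150) = 81 + 2*(-150)*(-238) = 81 + 71400 = 71481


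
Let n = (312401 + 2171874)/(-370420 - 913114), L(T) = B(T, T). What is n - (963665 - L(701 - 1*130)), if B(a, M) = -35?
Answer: -1236944200075/1283534 ≈ -9.6370e+5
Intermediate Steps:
L(T) = -35
n = -2484275/1283534 (n = 2484275/(-1283534) = 2484275*(-1/1283534) = -2484275/1283534 ≈ -1.9355)
n - (963665 - L(701 - 1*130)) = -2484275/1283534 - (963665 - 1*(-35)) = -2484275/1283534 - (963665 + 35) = -2484275/1283534 - 1*963700 = -2484275/1283534 - 963700 = -1236944200075/1283534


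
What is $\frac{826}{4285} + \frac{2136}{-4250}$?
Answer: $- \frac{564226}{1821125} \approx -0.30982$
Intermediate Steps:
$\frac{826}{4285} + \frac{2136}{-4250} = 826 \cdot \frac{1}{4285} + 2136 \left(- \frac{1}{4250}\right) = \frac{826}{4285} - \frac{1068}{2125} = - \frac{564226}{1821125}$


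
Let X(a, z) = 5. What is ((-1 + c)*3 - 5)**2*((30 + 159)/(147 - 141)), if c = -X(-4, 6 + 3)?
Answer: 33327/2 ≈ 16664.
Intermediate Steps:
c = -5 (c = -1*5 = -5)
((-1 + c)*3 - 5)**2*((30 + 159)/(147 - 141)) = ((-1 - 5)*3 - 5)**2*((30 + 159)/(147 - 141)) = (-6*3 - 5)**2*(189/6) = (-18 - 5)**2*(189*(1/6)) = (-23)**2*(63/2) = 529*(63/2) = 33327/2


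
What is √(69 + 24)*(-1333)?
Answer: -1333*√93 ≈ -12855.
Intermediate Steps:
√(69 + 24)*(-1333) = √93*(-1333) = -1333*√93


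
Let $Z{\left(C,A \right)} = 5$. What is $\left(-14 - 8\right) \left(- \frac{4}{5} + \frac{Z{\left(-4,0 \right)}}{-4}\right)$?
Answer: $\frac{451}{10} \approx 45.1$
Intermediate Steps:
$\left(-14 - 8\right) \left(- \frac{4}{5} + \frac{Z{\left(-4,0 \right)}}{-4}\right) = \left(-14 - 8\right) \left(- \frac{4}{5} + \frac{5}{-4}\right) = - 22 \left(\left(-4\right) \frac{1}{5} + 5 \left(- \frac{1}{4}\right)\right) = - 22 \left(- \frac{4}{5} - \frac{5}{4}\right) = \left(-22\right) \left(- \frac{41}{20}\right) = \frac{451}{10}$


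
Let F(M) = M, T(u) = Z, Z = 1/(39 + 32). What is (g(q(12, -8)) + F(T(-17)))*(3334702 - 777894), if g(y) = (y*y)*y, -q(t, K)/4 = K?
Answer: 5948487959432/71 ≈ 8.3781e+10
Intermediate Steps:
Z = 1/71 ≈ 0.014085
T(u) = 1/71
q(t, K) = -4*K
g(y) = y**3 (g(y) = y**2*y = y**3)
(g(q(12, -8)) + F(T(-17)))*(3334702 - 777894) = ((-4*(-8))**3 + 1/71)*(3334702 - 777894) = (32**3 + 1/71)*2556808 = (32768 + 1/71)*2556808 = (2326529/71)*2556808 = 5948487959432/71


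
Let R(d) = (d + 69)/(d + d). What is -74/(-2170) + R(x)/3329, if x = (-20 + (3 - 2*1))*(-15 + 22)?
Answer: 2345247/68627335 ≈ 0.034174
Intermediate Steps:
x = -133 (x = (-20 + (3 - 2))*7 = (-20 + 1)*7 = -19*7 = -133)
R(d) = (69 + d)/(2*d) (R(d) = (69 + d)/((2*d)) = (69 + d)*(1/(2*d)) = (69 + d)/(2*d))
-74/(-2170) + R(x)/3329 = -74/(-2170) + ((½)*(69 - 133)/(-133))/3329 = -74*(-1/2170) + ((½)*(-1/133)*(-64))*(1/3329) = 37/1085 + (32/133)*(1/3329) = 37/1085 + 32/442757 = 2345247/68627335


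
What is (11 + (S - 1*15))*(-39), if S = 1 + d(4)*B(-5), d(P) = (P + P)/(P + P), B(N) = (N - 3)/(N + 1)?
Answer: 39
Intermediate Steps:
B(N) = (-3 + N)/(1 + N)
d(P) = 1 (d(P) = (2*P)/((2*P)) = (2*P)*(1/(2*P)) = 1)
S = 3 (S = 1 + 1*((-3 - 5)/(1 - 5)) = 1 + 1*(-8/(-4)) = 1 + 1*(-¼*(-8)) = 1 + 1*2 = 1 + 2 = 3)
(11 + (S - 1*15))*(-39) = (11 + (3 - 1*15))*(-39) = (11 + (3 - 15))*(-39) = (11 - 12)*(-39) = -1*(-39) = 39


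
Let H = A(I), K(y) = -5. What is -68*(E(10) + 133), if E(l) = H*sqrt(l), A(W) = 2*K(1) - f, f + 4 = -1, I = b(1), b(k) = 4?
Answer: -9044 + 340*sqrt(10) ≈ -7968.8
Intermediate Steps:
I = 4
f = -5 (f = -4 - 1 = -5)
A(W) = -5 (A(W) = 2*(-5) - 1*(-5) = -10 + 5 = -5)
H = -5
E(l) = -5*sqrt(l)
-68*(E(10) + 133) = -68*(-5*sqrt(10) + 133) = -68*(133 - 5*sqrt(10)) = -9044 + 340*sqrt(10)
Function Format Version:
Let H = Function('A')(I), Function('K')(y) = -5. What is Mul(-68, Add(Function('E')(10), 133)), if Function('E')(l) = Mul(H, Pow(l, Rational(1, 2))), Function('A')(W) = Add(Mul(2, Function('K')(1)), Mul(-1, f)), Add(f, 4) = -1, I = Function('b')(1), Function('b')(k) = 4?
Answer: Add(-9044, Mul(340, Pow(10, Rational(1, 2)))) ≈ -7968.8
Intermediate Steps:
I = 4
f = -5 (f = Add(-4, -1) = -5)
Function('A')(W) = -5 (Function('A')(W) = Add(Mul(2, -5), Mul(-1, -5)) = Add(-10, 5) = -5)
H = -5
Function('E')(l) = Mul(-5, Pow(l, Rational(1, 2)))
Mul(-68, Add(Function('E')(10), 133)) = Mul(-68, Add(Mul(-5, Pow(10, Rational(1, 2))), 133)) = Mul(-68, Add(133, Mul(-5, Pow(10, Rational(1, 2))))) = Add(-9044, Mul(340, Pow(10, Rational(1, 2))))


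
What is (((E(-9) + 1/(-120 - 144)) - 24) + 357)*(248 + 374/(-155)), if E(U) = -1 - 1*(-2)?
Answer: 335646955/4092 ≈ 82025.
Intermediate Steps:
E(U) = 1 (E(U) = -1 + 2 = 1)
(((E(-9) + 1/(-120 - 144)) - 24) + 357)*(248 + 374/(-155)) = (((1 + 1/(-120 - 144)) - 24) + 357)*(248 + 374/(-155)) = (((1 + 1/(-264)) - 24) + 357)*(248 + 374*(-1/155)) = (((1 - 1/264) - 24) + 357)*(248 - 374/155) = ((263/264 - 24) + 357)*(38066/155) = (-6073/264 + 357)*(38066/155) = (88175/264)*(38066/155) = 335646955/4092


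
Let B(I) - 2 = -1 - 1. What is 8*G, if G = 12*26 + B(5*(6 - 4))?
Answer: 2496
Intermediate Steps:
B(I) = 0 (B(I) = 2 + (-1 - 1) = 2 - 2 = 0)
G = 312 (G = 12*26 + 0 = 312 + 0 = 312)
8*G = 8*312 = 2496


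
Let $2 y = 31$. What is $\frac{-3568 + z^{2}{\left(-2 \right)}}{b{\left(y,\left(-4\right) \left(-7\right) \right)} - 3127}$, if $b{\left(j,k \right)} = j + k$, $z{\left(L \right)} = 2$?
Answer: $\frac{7128}{6167} \approx 1.1558$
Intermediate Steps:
$y = \frac{31}{2}$ ($y = \frac{1}{2} \cdot 31 = \frac{31}{2} \approx 15.5$)
$\frac{-3568 + z^{2}{\left(-2 \right)}}{b{\left(y,\left(-4\right) \left(-7\right) \right)} - 3127} = \frac{-3568 + 2^{2}}{\left(\frac{31}{2} - -28\right) - 3127} = \frac{-3568 + 4}{\left(\frac{31}{2} + 28\right) - 3127} = - \frac{3564}{\frac{87}{2} - 3127} = - \frac{3564}{- \frac{6167}{2}} = \left(-3564\right) \left(- \frac{2}{6167}\right) = \frac{7128}{6167}$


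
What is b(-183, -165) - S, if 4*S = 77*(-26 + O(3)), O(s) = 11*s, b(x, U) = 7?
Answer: -511/4 ≈ -127.75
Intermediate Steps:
S = 539/4 (S = (77*(-26 + 11*3))/4 = (77*(-26 + 33))/4 = (77*7)/4 = (1/4)*539 = 539/4 ≈ 134.75)
b(-183, -165) - S = 7 - 1*539/4 = 7 - 539/4 = -511/4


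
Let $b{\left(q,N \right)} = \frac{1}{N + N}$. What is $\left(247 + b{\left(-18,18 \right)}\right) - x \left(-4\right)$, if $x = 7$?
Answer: $\frac{62251}{9} \approx 6916.8$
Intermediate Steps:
$b{\left(q,N \right)} = \frac{1}{2 N}$
$\left(247 + b{\left(-18,18 \right)}\right) - x \left(-4\right) = \left(247 + \frac{1}{2 \cdot 18}\right) \left(-1\right) 7 \left(-4\right) = \left(247 + \frac{1}{2} \cdot \frac{1}{18}\right) \left(\left(-7\right) \left(-4\right)\right) = \left(247 + \frac{1}{36}\right) 28 = \frac{8893}{36} \cdot 28 = \frac{62251}{9}$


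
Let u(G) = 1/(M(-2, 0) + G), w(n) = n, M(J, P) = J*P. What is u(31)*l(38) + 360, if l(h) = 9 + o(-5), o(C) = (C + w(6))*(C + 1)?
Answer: 11165/31 ≈ 360.16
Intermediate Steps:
u(G) = 1/G (u(G) = 1/(-2*0 + G) = 1/(0 + G) = 1/G)
o(C) = (1 + C)*(6 + C) (o(C) = (C + 6)*(C + 1) = (6 + C)*(1 + C) = (1 + C)*(6 + C))
l(h) = 5 (l(h) = 9 + (6 + (-5)² + 7*(-5)) = 9 + (6 + 25 - 35) = 9 - 4 = 5)
u(31)*l(38) + 360 = 5/31 + 360 = 11165/31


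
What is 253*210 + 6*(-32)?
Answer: 52938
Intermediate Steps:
253*210 + 6*(-32) = 53130 - 192 = 52938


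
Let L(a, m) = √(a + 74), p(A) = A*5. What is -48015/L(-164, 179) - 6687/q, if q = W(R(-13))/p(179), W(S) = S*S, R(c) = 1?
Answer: -5984865 + 3201*I*√10/2 ≈ -5.9849e+6 + 5061.2*I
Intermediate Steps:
p(A) = 5*A
L(a, m) = √(74 + a)
W(S) = S²
q = 1/895 (q = 1²/((5*179)) = 1/895 ≈ 0.0011173)
-48015/L(-164, 179) - 6687/q = -48015/√(74 - 164) - 6687/1/895 = -48015*(-I*√10/30) - 6687*895 = -48015*(-I*√10/30) - 5984865 = -(-3201)*I*√10/2 - 5984865 = 3201*I*√10/2 - 5984865 = -5984865 + 3201*I*√10/2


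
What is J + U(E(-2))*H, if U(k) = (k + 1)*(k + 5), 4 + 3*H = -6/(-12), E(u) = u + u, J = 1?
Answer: 9/2 ≈ 4.5000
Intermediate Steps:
E(u) = 2*u
H = -7/6 (H = -4/3 + (-6/(-12))/3 = -4/3 + (-6*(-1/12))/3 = -4/3 + (⅓)*(½) = -4/3 + ⅙ = -7/6 ≈ -1.1667)
U(k) = (1 + k)*(5 + k)
J + U(E(-2))*H = 1 + (5 + (2*(-2))² + 6*(2*(-2)))*(-7/6) = 1 + (5 + (-4)² + 6*(-4))*(-7/6) = 1 + (5 + 16 - 24)*(-7/6) = 1 - 3*(-7/6) = 1 + 7/2 = 9/2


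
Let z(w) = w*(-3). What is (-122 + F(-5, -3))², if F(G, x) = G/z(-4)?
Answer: 2157961/144 ≈ 14986.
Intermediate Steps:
z(w) = -3*w
F(G, x) = G/12 (F(G, x) = G/((-3*(-4))) = G/12)
(-122 + F(-5, -3))² = (-122 + (1/12)*(-5))² = (-122 - 5/12)² = (-1469/12)² = 2157961/144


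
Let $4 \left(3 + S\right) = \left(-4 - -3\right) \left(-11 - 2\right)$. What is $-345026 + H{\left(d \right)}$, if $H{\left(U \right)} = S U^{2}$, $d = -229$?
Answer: $- \frac{1327663}{4} \approx -3.3192 \cdot 10^{5}$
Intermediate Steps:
$S = \frac{1}{4}$ ($S = -3 + \frac{\left(-4 - -3\right) \left(-11 - 2\right)}{4} = -3 + \frac{\left(-4 + 3\right) \left(-13\right)}{4} = -3 + \frac{\left(-1\right) \left(-13\right)}{4} = -3 + \frac{1}{4} \cdot 13 = -3 + \frac{13}{4} = \frac{1}{4} \approx 0.25$)
$H{\left(U \right)} = \frac{U^{2}}{4}$
$-345026 + H{\left(d \right)} = -345026 + \frac{\left(-229\right)^{2}}{4} = -345026 + \frac{1}{4} \cdot 52441 = -345026 + \frac{52441}{4} = - \frac{1327663}{4}$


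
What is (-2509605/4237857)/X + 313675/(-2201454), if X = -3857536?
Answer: -284880825697774885/1999371033562870656 ≈ -0.14249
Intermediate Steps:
(-2509605/4237857)/X + 313675/(-2201454) = -2509605/4237857/(-3857536) + 313675/(-2201454) = -2509605*1/4237857*(-1/3857536) + 313675*(-1/2201454) = -278845/470873*(-1/3857536) - 313675/2201454 = 278845/1816409548928 - 313675/2201454 = -284880825697774885/1999371033562870656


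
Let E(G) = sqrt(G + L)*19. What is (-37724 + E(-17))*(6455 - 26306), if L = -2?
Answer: 748859124 - 377169*I*sqrt(19) ≈ 7.4886e+8 - 1.644e+6*I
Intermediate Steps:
E(G) = 19*sqrt(-2 + G) (E(G) = sqrt(G - 2)*19 = sqrt(-2 + G)*19 = 19*sqrt(-2 + G))
(-37724 + E(-17))*(6455 - 26306) = (-37724 + 19*sqrt(-2 - 17))*(6455 - 26306) = (-37724 + 19*sqrt(-19))*(-19851) = (-37724 + 19*(I*sqrt(19)))*(-19851) = (-37724 + 19*I*sqrt(19))*(-19851) = 748859124 - 377169*I*sqrt(19)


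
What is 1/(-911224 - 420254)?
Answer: -1/1331478 ≈ -7.5105e-7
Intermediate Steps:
1/(-911224 - 420254) = 1/(-1331478) = -1/1331478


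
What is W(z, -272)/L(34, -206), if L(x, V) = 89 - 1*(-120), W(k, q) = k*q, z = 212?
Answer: -57664/209 ≈ -275.90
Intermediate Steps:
L(x, V) = 209 (L(x, V) = 89 + 120 = 209)
W(z, -272)/L(34, -206) = (212*(-272))/209 = -57664*1/209 = -57664/209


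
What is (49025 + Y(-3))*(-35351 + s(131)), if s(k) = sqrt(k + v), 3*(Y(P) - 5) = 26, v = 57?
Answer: -5200697716/3 + 294232*sqrt(47)/3 ≈ -1.7329e+9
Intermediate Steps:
Y(P) = 41/3 (Y(P) = 5 + (1/3)*26 = 5 + 26/3 = 41/3)
s(k) = sqrt(57 + k) (s(k) = sqrt(k + 57) = sqrt(57 + k))
(49025 + Y(-3))*(-35351 + s(131)) = (49025 + 41/3)*(-35351 + sqrt(57 + 131)) = 147116*(-35351 + sqrt(188))/3 = 147116*(-35351 + 2*sqrt(47))/3 = -5200697716/3 + 294232*sqrt(47)/3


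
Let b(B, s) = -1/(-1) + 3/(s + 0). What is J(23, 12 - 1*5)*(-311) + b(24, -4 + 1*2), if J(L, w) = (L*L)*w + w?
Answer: -2307621/2 ≈ -1.1538e+6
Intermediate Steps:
J(L, w) = w + w*L² (J(L, w) = L²*w + w = w*L² + w = w + w*L²)
b(B, s) = 1 + 3/s (b(B, s) = -1*(-1) + 3/s = 1 + 3/s)
J(23, 12 - 1*5)*(-311) + b(24, -4 + 1*2) = ((12 - 1*5)*(1 + 23²))*(-311) + (3 + (-4 + 1*2))/(-4 + 1*2) = ((12 - 5)*(1 + 529))*(-311) + (3 + (-4 + 2))/(-4 + 2) = (7*530)*(-311) + (3 - 2)/(-2) = 3710*(-311) - ½*1 = -1153810 - ½ = -2307621/2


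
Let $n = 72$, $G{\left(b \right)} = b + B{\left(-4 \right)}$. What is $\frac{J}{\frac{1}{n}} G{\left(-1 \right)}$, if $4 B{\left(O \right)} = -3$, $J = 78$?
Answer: $-9828$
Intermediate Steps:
$B{\left(O \right)} = - \frac{3}{4}$ ($B{\left(O \right)} = \frac{1}{4} \left(-3\right) = - \frac{3}{4}$)
$G{\left(b \right)} = - \frac{3}{4} + b$ ($G{\left(b \right)} = b - \frac{3}{4} = - \frac{3}{4} + b$)
$\frac{J}{\frac{1}{n}} G{\left(-1 \right)} = \frac{78}{\frac{1}{72}} \left(- \frac{3}{4} - 1\right) = 78 \frac{1}{\frac{1}{72}} \left(- \frac{7}{4}\right) = 78 \cdot 72 \left(- \frac{7}{4}\right) = 5616 \left(- \frac{7}{4}\right) = -9828$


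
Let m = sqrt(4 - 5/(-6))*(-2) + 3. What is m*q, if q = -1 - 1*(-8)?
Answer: 21 - 7*sqrt(174)/3 ≈ -9.7788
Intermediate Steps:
q = 7 (q = -1 + 8 = 7)
m = 3 - sqrt(174)/3 (m = sqrt(4 - 5*(-1/6))*(-2) + 3 = sqrt(4 + 5/6)*(-2) + 3 = sqrt(29/6)*(-2) + 3 = (sqrt(174)/6)*(-2) + 3 = -sqrt(174)/3 + 3 = 3 - sqrt(174)/3 ≈ -1.3970)
m*q = (3 - sqrt(174)/3)*7 = 21 - 7*sqrt(174)/3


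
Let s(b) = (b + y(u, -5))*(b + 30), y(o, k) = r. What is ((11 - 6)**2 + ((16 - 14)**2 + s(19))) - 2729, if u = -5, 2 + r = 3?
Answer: -1720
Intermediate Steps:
r = 1 (r = -2 + 3 = 1)
y(o, k) = 1
s(b) = (1 + b)*(30 + b) (s(b) = (b + 1)*(b + 30) = (1 + b)*(30 + b))
((11 - 6)**2 + ((16 - 14)**2 + s(19))) - 2729 = ((11 - 6)**2 + ((16 - 14)**2 + (30 + 19**2 + 31*19))) - 2729 = (5**2 + (2**2 + (30 + 361 + 589))) - 2729 = (25 + (4 + 980)) - 2729 = (25 + 984) - 2729 = 1009 - 2729 = -1720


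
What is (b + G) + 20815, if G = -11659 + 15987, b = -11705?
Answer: 13438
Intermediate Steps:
G = 4328
(b + G) + 20815 = (-11705 + 4328) + 20815 = -7377 + 20815 = 13438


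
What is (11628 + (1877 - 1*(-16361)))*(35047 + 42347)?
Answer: 2311449204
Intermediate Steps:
(11628 + (1877 - 1*(-16361)))*(35047 + 42347) = (11628 + (1877 + 16361))*77394 = (11628 + 18238)*77394 = 29866*77394 = 2311449204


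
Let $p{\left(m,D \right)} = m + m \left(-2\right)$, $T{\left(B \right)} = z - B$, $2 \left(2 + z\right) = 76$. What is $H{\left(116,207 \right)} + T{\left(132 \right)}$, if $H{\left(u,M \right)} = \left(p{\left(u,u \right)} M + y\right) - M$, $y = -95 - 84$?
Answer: $-24494$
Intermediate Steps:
$z = 36$ ($z = -2 + \frac{1}{2} \cdot 76 = -2 + 38 = 36$)
$T{\left(B \right)} = 36 - B$
$p{\left(m,D \right)} = - m$ ($p{\left(m,D \right)} = m - 2 m = - m$)
$y = -179$
$H{\left(u,M \right)} = -179 - M - M u$ ($H{\left(u,M \right)} = \left(- u M - 179\right) - M = \left(- M u - 179\right) - M = \left(-179 - M u\right) - M = -179 - M - M u$)
$H{\left(116,207 \right)} + T{\left(132 \right)} = \left(-179 - 207 - 207 \cdot 116\right) + \left(36 - 132\right) = \left(-179 - 207 - 24012\right) + \left(36 - 132\right) = -24398 - 96 = -24494$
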